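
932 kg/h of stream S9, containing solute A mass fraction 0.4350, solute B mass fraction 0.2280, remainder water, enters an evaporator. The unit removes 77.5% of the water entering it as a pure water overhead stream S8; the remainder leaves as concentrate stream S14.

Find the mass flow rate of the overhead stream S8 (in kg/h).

243.4 kg/h

water entering = 932×0.337 = 314.08 kg/h; overhead removed = 0.775×314.08 = 243.42 kg/h.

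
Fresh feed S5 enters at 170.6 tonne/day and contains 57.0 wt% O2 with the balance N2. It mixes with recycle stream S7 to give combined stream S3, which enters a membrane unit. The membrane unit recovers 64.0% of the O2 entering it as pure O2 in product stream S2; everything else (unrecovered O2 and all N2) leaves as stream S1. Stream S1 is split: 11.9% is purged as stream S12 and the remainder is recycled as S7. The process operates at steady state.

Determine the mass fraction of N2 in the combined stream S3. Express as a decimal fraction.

N2 enters only via S5 and leaves only via the purge: 170.6×0.430 = 0.119×(N2 in S1), and the membrane unit passes all N2, so N2 in S3 = N2 in S1 = 616.45 tonne/day.
O2 in S3: m_A = 170.6×0.570 + (1−0.119)·(1−0.640)·m_A, so m_A = 97.242/0.6828 = 142.41 tonne/day.
S3 = 142.41 + 616.45 = 758.86 tonne/day.
N2 fraction in S3 = 616.45/758.86 = 0.812.

0.812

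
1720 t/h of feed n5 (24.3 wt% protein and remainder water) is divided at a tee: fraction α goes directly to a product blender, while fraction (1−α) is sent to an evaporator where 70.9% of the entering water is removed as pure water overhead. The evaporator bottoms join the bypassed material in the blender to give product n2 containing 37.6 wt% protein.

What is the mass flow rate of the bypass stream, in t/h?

586.4 t/h

All 1720×0.243 = 417.96 t/h of protein reaches n2, so n2 = 417.96/0.376 = 1111.6 t/h and vapour = 608.4 t/h.
The evaporator receives (1−α)·1720 of feed at 0.757 water and removes 0.709 of that water:
0.709×0.757×(1−α)×1720 = 608.4
(1−α) = 608.4/923.15 = 0.6591;  α = 0.3409.
Bypass flow = 0.3409×1720 = 586.43 t/h.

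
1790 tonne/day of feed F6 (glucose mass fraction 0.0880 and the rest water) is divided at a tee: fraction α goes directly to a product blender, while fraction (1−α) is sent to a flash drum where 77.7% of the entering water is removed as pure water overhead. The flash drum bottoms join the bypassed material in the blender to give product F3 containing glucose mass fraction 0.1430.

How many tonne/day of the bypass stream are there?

818.5 tonne/day

All 1790×0.088 = 157.52 tonne/day of glucose reaches F3, so F3 = 157.52/0.143 = 1101.5 tonne/day and vapour = 688.46 tonne/day.
The evaporator receives (1−α)·1790 of feed at 0.912 water and removes 0.777 of that water:
0.777×0.912×(1−α)×1790 = 688.46
(1−α) = 688.46/1268.4 = 0.5428;  α = 0.4572.
Bypass flow = 0.4572×1790 = 818.45 tonne/day.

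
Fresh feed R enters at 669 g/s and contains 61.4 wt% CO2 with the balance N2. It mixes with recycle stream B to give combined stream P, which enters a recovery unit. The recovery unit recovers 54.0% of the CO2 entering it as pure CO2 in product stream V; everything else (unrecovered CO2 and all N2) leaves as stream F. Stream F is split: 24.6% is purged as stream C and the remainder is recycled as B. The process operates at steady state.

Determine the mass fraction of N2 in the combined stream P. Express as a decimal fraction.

0.6254

N2 enters only via R and leaves only via the purge: 669×0.386 = 0.246×(N2 in F), and the recovery unit passes all N2, so N2 in P = N2 in F = 1049.7 g/s.
CO2 in P: m_A = 669×0.614 + (1−0.246)·(1−0.540)·m_A, so m_A = 410.77/0.6532 = 628.89 g/s.
P = 628.89 + 1049.7 = 1678.6 g/s.
N2 fraction in P = 1049.7/1678.6 = 0.6254.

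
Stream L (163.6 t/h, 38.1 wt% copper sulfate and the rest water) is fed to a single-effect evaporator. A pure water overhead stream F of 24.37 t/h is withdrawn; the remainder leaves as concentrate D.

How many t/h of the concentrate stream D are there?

Concentrate = 163.6 − 24.37 = 139.23 t/h.

139.2 t/h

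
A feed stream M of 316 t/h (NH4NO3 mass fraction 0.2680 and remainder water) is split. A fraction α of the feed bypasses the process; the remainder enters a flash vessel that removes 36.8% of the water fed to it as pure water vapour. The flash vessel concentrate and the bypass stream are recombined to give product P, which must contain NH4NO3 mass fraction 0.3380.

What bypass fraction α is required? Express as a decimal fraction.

All 316×0.268 = 84.688 t/h of NH4NO3 reaches P, so P = 84.688/0.338 = 250.56 t/h and vapour = 65.444 t/h.
The evaporator receives (1−α)·316 of feed at 0.732 water and removes 0.368 of that water:
0.368×0.732×(1−α)×316 = 65.444
(1−α) = 65.444/85.123 = 0.7688;  α = 0.2312.

0.231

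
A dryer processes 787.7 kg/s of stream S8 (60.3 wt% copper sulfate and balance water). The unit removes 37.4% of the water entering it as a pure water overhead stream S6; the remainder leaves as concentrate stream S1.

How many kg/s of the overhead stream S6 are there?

117 kg/s

water entering = 787.7×0.397 = 312.72 kg/s; overhead removed = 0.374×312.72 = 116.96 kg/s.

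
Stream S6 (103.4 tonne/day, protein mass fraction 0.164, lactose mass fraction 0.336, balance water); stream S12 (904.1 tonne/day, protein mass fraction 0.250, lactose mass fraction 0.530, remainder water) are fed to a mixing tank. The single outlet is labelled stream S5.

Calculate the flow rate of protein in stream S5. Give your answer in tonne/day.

243 tonne/day

protein out = protein in = 103.4×0.164 + 904.1×0.250 = 242.98 tonne/day.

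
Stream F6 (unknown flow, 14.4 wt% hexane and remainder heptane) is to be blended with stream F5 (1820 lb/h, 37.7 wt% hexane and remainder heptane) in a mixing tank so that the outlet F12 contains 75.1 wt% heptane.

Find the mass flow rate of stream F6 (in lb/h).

Let F6 be the unknown flow. Total out = 1820 + F6.
heptane balance: 1133.9 + 0.856·F6 = 0.751·(1820 + F6)
(0.856 − 0.751)·F6 = 0.751×1820 − 1133.9 = 232.96
F6 = 232.96 / 0.105 = 2218.7 lb/h

2219 lb/h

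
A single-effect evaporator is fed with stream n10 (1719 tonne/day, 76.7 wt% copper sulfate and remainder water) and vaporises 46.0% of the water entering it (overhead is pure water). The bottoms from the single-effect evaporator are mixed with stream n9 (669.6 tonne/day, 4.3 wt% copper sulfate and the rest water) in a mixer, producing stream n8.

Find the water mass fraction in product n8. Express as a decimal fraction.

0.389

Vapour removed = 0.460×0.233×1719 = 184.24 tonne/day; concentrate = 1534.8 tonne/day.
water reaching the mixer = 216.28 (from concentrate) + 669.6×0.957 = 857.09 tonne/day.
Product flow = 1534.8 + 669.6 = 2204.4 tonne/day; water fraction = 0.389.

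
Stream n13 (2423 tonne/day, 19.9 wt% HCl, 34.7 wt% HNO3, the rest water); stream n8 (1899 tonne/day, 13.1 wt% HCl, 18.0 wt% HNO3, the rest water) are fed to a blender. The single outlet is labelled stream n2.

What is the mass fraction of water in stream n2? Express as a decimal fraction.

Total flow out = 2423 + 1899 = 4322 tonne/day.
water in = 2423×0.454 + 1899×0.689 = 2408.5 tonne/day.
water mass fraction in n2 = 2408.5/4322 = 0.557.

0.557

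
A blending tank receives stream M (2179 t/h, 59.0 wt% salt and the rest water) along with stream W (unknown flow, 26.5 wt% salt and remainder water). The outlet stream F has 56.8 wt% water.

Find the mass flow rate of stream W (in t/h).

2062 t/h

Let W be the unknown flow. Total out = 2179 + W.
water balance: 893.39 + 0.735·W = 0.568·(2179 + W)
(0.735 − 0.568)·W = 0.568×2179 − 893.39 = 344.28
W = 344.28 / 0.167 = 2061.6 t/h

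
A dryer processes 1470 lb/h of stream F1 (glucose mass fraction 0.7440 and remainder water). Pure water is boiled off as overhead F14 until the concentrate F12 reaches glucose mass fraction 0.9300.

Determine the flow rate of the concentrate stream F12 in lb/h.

1176 lb/h

glucose is conserved: 1470×0.744 = 1093.7 lb/h all reports to the concentrate.
Concentrate = 1093.7/(target fraction) = 1176 lb/h.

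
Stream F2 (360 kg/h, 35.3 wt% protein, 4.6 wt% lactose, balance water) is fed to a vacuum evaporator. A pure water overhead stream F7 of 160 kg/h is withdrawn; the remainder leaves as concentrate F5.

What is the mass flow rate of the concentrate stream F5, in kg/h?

Concentrate = 360 − 160 = 200 kg/h.

200 kg/h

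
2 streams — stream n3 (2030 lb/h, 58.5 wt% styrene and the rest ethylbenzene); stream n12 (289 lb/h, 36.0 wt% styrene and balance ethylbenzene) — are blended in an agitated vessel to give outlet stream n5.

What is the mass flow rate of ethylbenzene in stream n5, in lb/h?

1027 lb/h

ethylbenzene out = ethylbenzene in = 2030×0.415 + 289×0.640 = 1027.4 lb/h.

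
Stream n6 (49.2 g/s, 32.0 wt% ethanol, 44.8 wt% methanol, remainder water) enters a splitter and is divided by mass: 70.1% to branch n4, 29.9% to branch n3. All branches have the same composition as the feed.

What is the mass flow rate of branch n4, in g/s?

Branch n4 flow = 0.701×49.2 = 34.489 g/s.

34.49 g/s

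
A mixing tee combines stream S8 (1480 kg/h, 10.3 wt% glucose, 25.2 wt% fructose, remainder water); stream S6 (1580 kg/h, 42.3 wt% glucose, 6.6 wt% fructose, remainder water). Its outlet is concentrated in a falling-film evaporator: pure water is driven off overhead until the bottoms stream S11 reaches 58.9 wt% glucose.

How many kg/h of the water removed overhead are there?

1666 kg/h

glucose entering = 1480×0.103 + 1580×0.423 = 820.78 kg/h.
All glucose reports to S11, so S11 = 820.78/0.589 = 1393.5 kg/h.
Total feed = 3060 kg/h; overhead = 3060 − 1393.5 = 1666.5 kg/h.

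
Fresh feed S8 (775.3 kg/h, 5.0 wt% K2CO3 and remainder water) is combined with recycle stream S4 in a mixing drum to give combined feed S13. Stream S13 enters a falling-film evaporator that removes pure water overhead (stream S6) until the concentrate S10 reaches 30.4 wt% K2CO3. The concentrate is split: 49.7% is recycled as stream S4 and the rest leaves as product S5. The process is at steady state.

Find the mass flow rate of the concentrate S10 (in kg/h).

253.5 kg/h

Overall K2CO3 balance (none leaves overhead): K2CO3 in fresh feed = K2CO3 in product, i.e. 775.3×0.050 = (1−0.497)·S10·0.304.
S10 = 38.765/(0.304×0.503) = 253.51 kg/h.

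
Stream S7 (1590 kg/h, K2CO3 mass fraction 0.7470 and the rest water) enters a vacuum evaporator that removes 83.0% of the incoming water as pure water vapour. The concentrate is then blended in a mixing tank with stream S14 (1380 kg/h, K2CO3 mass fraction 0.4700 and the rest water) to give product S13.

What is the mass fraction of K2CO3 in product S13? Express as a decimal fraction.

0.6966

Vapour removed = 0.830×0.253×1590 = 333.88 kg/h; concentrate = 1256.1 kg/h.
K2CO3 reaching the mixer = 1187.7 (from concentrate) + 1380×0.470 = 1836.3 kg/h.
Product flow = 1256.1 + 1380 = 2636.1 kg/h; K2CO3 fraction = 0.6966.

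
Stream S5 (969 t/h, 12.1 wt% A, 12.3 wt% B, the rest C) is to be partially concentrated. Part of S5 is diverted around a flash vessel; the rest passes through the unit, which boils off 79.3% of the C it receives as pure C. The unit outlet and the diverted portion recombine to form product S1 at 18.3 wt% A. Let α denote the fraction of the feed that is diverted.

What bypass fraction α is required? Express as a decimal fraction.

All 969×0.121 = 117.25 t/h of A reaches S1, so S1 = 117.25/0.183 = 640.7 t/h and vapour = 328.3 t/h.
The evaporator receives (1−α)·969 of feed at 0.756 C and removes 0.793 of that C:
0.793×0.756×(1−α)×969 = 328.3
(1−α) = 328.3/580.92 = 0.5651;  α = 0.4349.

0.435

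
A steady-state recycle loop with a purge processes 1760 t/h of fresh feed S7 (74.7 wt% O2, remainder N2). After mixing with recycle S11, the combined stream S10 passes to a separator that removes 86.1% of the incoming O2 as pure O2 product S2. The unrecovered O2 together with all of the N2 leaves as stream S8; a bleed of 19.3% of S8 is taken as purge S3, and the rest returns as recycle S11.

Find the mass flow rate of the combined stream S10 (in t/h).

3788 t/h

N2 enters only via S7 and leaves only via the purge: 1760×0.253 = 0.193×(N2 in S8), and the separator passes all N2, so N2 in S10 = N2 in S8 = 2307.2 t/h.
O2 in S10: m_A = 1760×0.747 + (1−0.193)·(1−0.861)·m_A, so m_A = 1314.7/0.8878 = 1480.8 t/h.
S10 = 1480.8 + 2307.2 = 3788 t/h.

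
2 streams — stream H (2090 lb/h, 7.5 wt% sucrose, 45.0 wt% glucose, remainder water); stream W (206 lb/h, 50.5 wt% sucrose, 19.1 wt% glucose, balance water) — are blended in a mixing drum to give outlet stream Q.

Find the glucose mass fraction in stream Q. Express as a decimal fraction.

Total flow out = 2090 + 206 = 2296 lb/h.
glucose in = 2090×0.450 + 206×0.191 = 979.85 lb/h.
glucose mass fraction in Q = 979.85/2296 = 0.4268.

0.4268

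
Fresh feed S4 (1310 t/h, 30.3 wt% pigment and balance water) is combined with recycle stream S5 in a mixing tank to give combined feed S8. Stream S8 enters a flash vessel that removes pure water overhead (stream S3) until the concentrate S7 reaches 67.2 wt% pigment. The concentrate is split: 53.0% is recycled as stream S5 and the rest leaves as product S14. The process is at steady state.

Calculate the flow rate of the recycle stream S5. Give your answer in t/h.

Overall pigment balance (none leaves overhead): pigment in fresh feed = pigment in product, i.e. 1310×0.303 = (1−0.530)·S7·0.672.
S7 = 396.93/(0.672×0.470) = 1256.7 t/h.
Recycle S5 = 0.530×1256.7 = 666.07 t/h.

666.1 t/h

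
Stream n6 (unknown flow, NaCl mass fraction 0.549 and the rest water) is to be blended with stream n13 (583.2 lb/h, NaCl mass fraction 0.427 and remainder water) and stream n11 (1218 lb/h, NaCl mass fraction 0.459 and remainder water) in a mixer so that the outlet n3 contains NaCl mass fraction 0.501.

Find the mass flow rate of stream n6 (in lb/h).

1965 lb/h

Let n6 be the unknown flow. Total out = 1801.2 + n6.
NaCl balance: 808.09 + 0.549·n6 = 0.501·(1801.2 + n6)
(0.549 − 0.501)·n6 = 0.501×1801.2 − 808.09 = 94.313
n6 = 94.313 / 0.048 = 1964.8 lb/h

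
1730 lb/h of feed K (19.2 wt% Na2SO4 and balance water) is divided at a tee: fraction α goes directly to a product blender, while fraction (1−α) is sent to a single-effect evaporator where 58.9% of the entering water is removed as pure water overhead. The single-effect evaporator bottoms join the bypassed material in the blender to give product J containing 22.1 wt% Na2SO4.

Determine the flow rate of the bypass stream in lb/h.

1253 lb/h

All 1730×0.192 = 332.16 lb/h of Na2SO4 reaches J, so J = 332.16/0.221 = 1503 lb/h and vapour = 227.01 lb/h.
The evaporator receives (1−α)·1730 of feed at 0.808 water and removes 0.589 of that water:
0.589×0.808×(1−α)×1730 = 227.01
(1−α) = 227.01/823.33 = 0.2757;  α = 0.7243.
Bypass flow = 0.7243×1730 = 1253 lb/h.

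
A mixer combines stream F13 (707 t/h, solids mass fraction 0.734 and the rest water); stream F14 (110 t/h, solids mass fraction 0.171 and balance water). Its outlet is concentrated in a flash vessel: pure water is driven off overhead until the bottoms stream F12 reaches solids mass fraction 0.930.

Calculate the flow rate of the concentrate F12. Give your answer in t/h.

578.2 t/h

solids entering = 707×0.734 + 110×0.171 = 537.75 t/h.
All solids reports to F12, so F12 = 537.75/0.930 = 578.22 t/h.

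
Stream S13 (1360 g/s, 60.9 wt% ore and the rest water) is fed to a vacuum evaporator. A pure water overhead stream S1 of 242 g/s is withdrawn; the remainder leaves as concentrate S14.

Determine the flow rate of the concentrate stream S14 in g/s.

1118 g/s

Concentrate = 1360 − 242 = 1118 g/s.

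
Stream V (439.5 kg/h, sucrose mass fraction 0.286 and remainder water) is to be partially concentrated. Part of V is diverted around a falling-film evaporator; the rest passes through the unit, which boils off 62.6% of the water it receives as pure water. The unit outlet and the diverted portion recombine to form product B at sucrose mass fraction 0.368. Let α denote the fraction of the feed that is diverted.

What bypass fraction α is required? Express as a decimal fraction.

0.501

All 439.5×0.286 = 125.7 kg/h of sucrose reaches B, so B = 125.7/0.368 = 341.57 kg/h and vapour = 97.932 kg/h.
The evaporator receives (1−α)·439.5 of feed at 0.714 water and removes 0.626 of that water:
0.626×0.714×(1−α)×439.5 = 97.932
(1−α) = 97.932/196.44 = 0.4985;  α = 0.5015.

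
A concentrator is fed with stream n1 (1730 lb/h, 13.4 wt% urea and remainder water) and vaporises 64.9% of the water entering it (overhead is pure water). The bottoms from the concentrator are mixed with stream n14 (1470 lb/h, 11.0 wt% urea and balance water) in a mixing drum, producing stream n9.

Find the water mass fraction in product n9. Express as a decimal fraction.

Vapour removed = 0.649×0.866×1730 = 972.32 lb/h; concentrate = 757.68 lb/h.
water reaching the mixer = 525.86 (from concentrate) + 1470×0.890 = 1834.2 lb/h.
Product flow = 757.68 + 1470 = 2227.7 lb/h; water fraction = 0.823.

0.823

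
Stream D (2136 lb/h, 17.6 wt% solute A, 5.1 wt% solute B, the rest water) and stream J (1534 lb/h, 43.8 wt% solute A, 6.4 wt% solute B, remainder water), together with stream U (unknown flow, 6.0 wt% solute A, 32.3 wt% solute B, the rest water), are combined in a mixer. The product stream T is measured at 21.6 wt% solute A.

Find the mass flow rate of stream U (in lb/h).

1635 lb/h

Let U be the unknown flow. Total out = 3670 + U.
solute A balance: 1047.8 + 0.060·U = 0.216·(3670 + U)
(0.060 − 0.216)·U = 0.216×3670 − 1047.8 = -255.11
U = -255.11 / -0.156 = 1635.3 lb/h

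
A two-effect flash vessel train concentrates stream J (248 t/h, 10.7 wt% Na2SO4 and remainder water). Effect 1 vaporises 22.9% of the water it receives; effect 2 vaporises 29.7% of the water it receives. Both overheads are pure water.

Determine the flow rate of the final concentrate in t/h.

water in feed = 248×0.893 = 221.46 t/h.
After stage 1: water left = (1−0.229)×221.46 = 170.75; stream total = 197.28 t/h.
After stage 2: water left = (1−0.297)×170.75 = 120.04; final concentrate = 146.57 t/h.

146.6 t/h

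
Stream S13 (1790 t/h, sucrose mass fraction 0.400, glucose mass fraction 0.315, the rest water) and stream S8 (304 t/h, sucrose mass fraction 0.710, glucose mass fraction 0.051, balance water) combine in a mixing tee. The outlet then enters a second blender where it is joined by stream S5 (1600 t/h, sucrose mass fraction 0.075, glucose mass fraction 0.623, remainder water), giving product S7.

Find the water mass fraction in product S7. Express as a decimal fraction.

0.289

Overall, product flow = 3694 t/h.
water in = 1790×0.285 + 304×0.239 + 1600×0.302 = 1066 t/h.
water fraction in S7 = 0.289.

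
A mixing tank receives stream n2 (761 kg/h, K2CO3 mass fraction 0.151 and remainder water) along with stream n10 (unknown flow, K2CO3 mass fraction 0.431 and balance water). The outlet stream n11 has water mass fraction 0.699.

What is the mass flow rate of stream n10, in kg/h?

Let n10 be the unknown flow. Total out = 761 + n10.
water balance: 646.09 + 0.569·n10 = 0.699·(761 + n10)
(0.569 − 0.699)·n10 = 0.699×761 − 646.09 = -114.15
n10 = -114.15 / -0.130 = 878.08 kg/h

878.1 kg/h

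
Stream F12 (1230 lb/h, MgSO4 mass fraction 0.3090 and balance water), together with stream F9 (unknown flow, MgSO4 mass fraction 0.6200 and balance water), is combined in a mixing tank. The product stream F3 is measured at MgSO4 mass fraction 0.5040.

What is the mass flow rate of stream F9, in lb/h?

2068 lb/h

Let F9 be the unknown flow. Total out = 1230 + F9.
MgSO4 balance: 380.07 + 0.620·F9 = 0.504·(1230 + F9)
(0.620 − 0.504)·F9 = 0.504×1230 − 380.07 = 239.85
F9 = 239.85 / 0.116 = 2067.7 lb/h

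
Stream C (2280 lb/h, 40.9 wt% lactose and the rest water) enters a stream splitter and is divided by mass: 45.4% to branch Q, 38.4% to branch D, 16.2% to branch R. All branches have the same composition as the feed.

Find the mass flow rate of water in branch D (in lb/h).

Branch D total = 0.384×2280 = 875.52 lb/h.
water in D = 0.591×875.52 = 517.43 lb/h.

517.4 lb/h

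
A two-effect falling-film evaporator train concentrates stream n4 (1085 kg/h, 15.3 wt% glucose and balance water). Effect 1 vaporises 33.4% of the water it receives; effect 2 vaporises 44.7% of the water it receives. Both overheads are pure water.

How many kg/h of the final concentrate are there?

504.5 kg/h

water in feed = 1085×0.847 = 919 kg/h.
After stage 1: water left = (1−0.334)×919 = 612.05; stream total = 778.06 kg/h.
After stage 2: water left = (1−0.447)×612.05 = 338.46; final concentrate = 504.47 kg/h.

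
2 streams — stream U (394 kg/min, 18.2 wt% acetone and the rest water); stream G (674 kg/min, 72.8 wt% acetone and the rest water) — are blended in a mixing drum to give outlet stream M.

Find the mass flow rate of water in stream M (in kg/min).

505.6 kg/min

water out = water in = 394×0.818 + 674×0.272 = 505.62 kg/min.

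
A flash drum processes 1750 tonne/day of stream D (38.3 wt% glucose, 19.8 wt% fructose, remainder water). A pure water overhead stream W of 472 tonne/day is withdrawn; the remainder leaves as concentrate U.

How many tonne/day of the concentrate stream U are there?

Concentrate = 1750 − 472 = 1278 tonne/day.

1278 tonne/day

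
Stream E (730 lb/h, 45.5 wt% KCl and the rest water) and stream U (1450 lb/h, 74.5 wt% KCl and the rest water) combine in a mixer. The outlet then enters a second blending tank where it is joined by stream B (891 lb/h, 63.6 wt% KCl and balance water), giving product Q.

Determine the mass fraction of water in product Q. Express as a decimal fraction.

Overall, product flow = 3071 lb/h.
water in = 730×0.545 + 1450×0.255 + 891×0.364 = 1091.9 lb/h.
water fraction in Q = 0.356.

0.356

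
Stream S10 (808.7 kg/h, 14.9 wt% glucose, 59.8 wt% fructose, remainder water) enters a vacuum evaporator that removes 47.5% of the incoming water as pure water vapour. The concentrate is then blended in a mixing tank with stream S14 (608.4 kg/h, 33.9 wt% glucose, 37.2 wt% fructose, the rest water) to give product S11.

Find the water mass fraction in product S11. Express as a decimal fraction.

Vapour removed = 0.475×0.253×808.7 = 97.186 kg/h; concentrate = 711.51 kg/h.
water reaching the mixer = 107.42 (from concentrate) + 608.4×0.289 = 283.24 kg/h.
Product flow = 711.51 + 608.4 = 1319.9 kg/h; water fraction = 0.2146.

0.2146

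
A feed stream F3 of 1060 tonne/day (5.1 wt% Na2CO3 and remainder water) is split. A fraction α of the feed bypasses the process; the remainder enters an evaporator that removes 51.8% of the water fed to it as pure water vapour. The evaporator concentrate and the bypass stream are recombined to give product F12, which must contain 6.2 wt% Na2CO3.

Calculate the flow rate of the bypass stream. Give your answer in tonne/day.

677.4 tonne/day

All 1060×0.051 = 54.06 tonne/day of Na2CO3 reaches F12, so F12 = 54.06/0.062 = 871.94 tonne/day and vapour = 188.06 tonne/day.
The evaporator receives (1−α)·1060 of feed at 0.949 water and removes 0.518 of that water:
0.518×0.949×(1−α)×1060 = 188.06
(1−α) = 188.06/521.08 = 0.3609;  α = 0.6391.
Bypass flow = 0.6391×1060 = 677.43 tonne/day.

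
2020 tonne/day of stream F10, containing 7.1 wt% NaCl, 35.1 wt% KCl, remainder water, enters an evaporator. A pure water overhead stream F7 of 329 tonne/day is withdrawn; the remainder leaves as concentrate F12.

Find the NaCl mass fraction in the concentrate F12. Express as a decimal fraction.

NaCl is not removed: 2020×0.071 = 143.42 tonne/day of NaCl enters F12.
Concentrate = 2020 − 329 = 1691 tonne/day.
Mass fraction = 143.42/1691 = 0.0848.

0.0848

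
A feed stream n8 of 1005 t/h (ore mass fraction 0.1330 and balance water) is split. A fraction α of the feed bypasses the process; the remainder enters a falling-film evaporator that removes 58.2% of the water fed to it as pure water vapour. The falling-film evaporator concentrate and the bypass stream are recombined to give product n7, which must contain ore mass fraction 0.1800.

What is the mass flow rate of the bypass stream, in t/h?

All 1005×0.133 = 133.67 t/h of ore reaches n7, so n7 = 133.67/0.180 = 742.58 t/h and vapour = 262.42 t/h.
The evaporator receives (1−α)·1005 of feed at 0.867 water and removes 0.582 of that water:
0.582×0.867×(1−α)×1005 = 262.42
(1−α) = 262.42/507.12 = 0.5175;  α = 0.4825.
Bypass flow = 0.4825×1005 = 484.94 t/h.

484.9 t/h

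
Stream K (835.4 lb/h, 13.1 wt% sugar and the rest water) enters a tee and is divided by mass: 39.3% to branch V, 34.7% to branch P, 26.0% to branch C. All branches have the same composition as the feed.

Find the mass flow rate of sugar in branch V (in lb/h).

43.01 lb/h

Branch V total = 0.393×835.4 = 328.31 lb/h.
sugar in V = 0.131×328.31 = 43.009 lb/h.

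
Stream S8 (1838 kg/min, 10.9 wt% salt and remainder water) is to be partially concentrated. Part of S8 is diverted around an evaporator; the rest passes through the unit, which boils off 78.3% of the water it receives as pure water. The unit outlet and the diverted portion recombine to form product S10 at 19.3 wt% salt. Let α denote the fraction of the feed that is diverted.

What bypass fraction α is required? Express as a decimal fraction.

All 1838×0.109 = 200.34 kg/min of salt reaches S10, so S10 = 200.34/0.193 = 1038 kg/min and vapour = 799.96 kg/min.
The evaporator receives (1−α)·1838 of feed at 0.891 water and removes 0.783 of that water:
0.783×0.891×(1−α)×1838 = 799.96
(1−α) = 799.96/1282.3 = 0.6239;  α = 0.3761.

0.376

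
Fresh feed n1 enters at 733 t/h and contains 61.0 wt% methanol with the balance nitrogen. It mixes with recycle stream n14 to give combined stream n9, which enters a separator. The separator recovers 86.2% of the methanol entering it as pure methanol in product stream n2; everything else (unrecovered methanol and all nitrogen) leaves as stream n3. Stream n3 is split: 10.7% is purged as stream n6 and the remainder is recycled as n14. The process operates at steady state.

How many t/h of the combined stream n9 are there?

3182 t/h

nitrogen enters only via n1 and leaves only via the purge: 733×0.390 = 0.107×(nitrogen in n3), and the separator passes all nitrogen, so nitrogen in n9 = nitrogen in n3 = 2671.7 t/h.
methanol in n9: m_A = 733×0.610 + (1−0.107)·(1−0.862)·m_A, so m_A = 447.13/0.8768 = 509.98 t/h.
n9 = 509.98 + 2671.7 = 3181.7 t/h.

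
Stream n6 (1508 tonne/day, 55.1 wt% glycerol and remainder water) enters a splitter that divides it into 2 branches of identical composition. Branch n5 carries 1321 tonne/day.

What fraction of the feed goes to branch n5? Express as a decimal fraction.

Fraction to n5 = 1321/1508 = 0.8760.

0.876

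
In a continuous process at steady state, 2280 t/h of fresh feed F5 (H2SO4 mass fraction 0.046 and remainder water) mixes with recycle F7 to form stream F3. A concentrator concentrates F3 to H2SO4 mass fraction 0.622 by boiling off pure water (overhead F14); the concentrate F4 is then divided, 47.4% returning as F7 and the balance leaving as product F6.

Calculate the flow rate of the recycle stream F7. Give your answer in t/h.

151.9 t/h

Overall H2SO4 balance (none leaves overhead): H2SO4 in fresh feed = H2SO4 in product, i.e. 2280×0.046 = (1−0.474)·F4·0.622.
F4 = 104.88/(0.622×0.526) = 320.57 t/h.
Recycle F7 = 0.474×320.57 = 151.95 t/h.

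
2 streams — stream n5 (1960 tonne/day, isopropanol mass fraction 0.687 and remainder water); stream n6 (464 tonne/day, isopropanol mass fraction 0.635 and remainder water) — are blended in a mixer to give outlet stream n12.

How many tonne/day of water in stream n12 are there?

782.8 tonne/day

water out = water in = 1960×0.313 + 464×0.365 = 782.84 tonne/day.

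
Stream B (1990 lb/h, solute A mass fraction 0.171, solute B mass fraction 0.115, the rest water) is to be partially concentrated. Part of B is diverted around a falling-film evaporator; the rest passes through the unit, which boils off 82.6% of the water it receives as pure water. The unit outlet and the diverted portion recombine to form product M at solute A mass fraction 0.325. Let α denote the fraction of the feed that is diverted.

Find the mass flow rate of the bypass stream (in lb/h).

391.1 lb/h

All 1990×0.171 = 340.29 lb/h of solute A reaches M, so M = 340.29/0.325 = 1047 lb/h and vapour = 942.95 lb/h.
The evaporator receives (1−α)·1990 of feed at 0.714 water and removes 0.826 of that water:
0.826×0.714×(1−α)×1990 = 942.95
(1−α) = 942.95/1173.6 = 0.8035;  α = 0.1965.
Bypass flow = 0.1965×1990 = 391.13 lb/h.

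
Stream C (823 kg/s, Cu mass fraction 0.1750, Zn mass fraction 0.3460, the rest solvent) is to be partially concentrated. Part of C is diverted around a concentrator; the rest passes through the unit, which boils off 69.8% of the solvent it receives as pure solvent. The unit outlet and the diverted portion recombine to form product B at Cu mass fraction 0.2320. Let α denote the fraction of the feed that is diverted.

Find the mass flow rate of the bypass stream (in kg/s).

All 823×0.175 = 144.02 kg/s of Cu reaches B, so B = 144.02/0.232 = 620.8 kg/s and vapour = 202.2 kg/s.
The evaporator receives (1−α)·823 of feed at 0.479 solvent and removes 0.698 of that solvent:
0.698×0.479×(1−α)×823 = 202.2
(1−α) = 202.2/275.16 = 0.7348;  α = 0.2652.
Bypass flow = 0.2652×823 = 218.22 kg/s.

218.2 kg/s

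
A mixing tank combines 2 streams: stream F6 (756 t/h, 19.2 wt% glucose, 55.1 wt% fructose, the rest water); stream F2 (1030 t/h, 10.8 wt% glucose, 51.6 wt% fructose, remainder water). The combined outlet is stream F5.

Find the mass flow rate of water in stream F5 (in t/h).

581.6 t/h

water out = water in = 756×0.257 + 1030×0.376 = 581.57 t/h.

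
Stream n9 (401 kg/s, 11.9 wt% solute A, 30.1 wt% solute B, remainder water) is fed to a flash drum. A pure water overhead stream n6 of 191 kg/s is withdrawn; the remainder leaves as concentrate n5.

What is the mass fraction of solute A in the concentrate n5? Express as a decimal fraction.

0.227

solute A is not removed: 401×0.119 = 47.719 kg/s of solute A enters n5.
Concentrate = 401 − 191 = 210 kg/s.
Mass fraction = 47.719/210 = 0.227.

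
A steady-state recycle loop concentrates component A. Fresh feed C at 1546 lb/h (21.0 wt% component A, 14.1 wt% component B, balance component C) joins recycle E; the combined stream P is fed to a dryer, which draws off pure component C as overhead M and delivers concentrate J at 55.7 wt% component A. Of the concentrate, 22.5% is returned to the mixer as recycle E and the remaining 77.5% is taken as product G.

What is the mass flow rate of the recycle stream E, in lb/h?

Overall component A balance (none leaves overhead): component A in fresh feed = component A in product, i.e. 1546×0.210 = (1−0.225)·J·0.557.
J = 324.66/(0.557×0.775) = 752.09 lb/h.
Recycle E = 0.225×752.09 = 169.22 lb/h.

169.2 lb/h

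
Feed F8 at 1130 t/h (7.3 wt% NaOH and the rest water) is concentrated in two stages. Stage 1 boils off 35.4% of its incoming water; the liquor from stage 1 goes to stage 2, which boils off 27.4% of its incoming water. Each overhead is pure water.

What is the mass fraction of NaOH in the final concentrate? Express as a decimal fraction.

0.1438

water in feed = 1130×0.927 = 1047.5 t/h.
After stage 1: water left = (1−0.354)×1047.5 = 676.69; stream total = 759.18 t/h.
After stage 2: water left = (1−0.274)×676.69 = 491.28; final concentrate = 573.77 t/h.
NaOH fraction = 82.49/573.77 = 0.1438.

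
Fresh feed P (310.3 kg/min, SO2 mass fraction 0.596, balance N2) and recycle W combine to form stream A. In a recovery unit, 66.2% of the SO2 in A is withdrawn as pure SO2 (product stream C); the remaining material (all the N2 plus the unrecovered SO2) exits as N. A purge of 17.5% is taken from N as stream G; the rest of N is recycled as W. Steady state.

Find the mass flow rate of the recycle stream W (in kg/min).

N2 enters only via P and leaves only via the purge: 310.3×0.404 = 0.175×(N2 in N), and the recovery unit passes all N2, so N2 in A = N2 in N = 716.35 kg/min.
SO2 in A: m_A = 310.3×0.596 + (1−0.175)·(1−0.662)·m_A, so m_A = 184.94/0.7212 = 256.45 kg/min.
N = (1−0.662)×256.45 + 716.35 = 803.03 kg/min.
Recycle W = (1−0.175)×803.03 = 662.5 kg/min.

662.5 kg/min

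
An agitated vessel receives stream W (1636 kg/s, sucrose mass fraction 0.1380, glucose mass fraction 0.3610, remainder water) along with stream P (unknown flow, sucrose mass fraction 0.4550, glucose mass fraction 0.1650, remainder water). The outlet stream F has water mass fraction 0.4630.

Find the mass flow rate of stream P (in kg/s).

Let P be the unknown flow. Total out = 1636 + P.
water balance: 819.64 + 0.380·P = 0.463·(1636 + P)
(0.380 − 0.463)·P = 0.463×1636 − 819.64 = -62.168
P = -62.168 / -0.083 = 749.01 kg/s

749 kg/s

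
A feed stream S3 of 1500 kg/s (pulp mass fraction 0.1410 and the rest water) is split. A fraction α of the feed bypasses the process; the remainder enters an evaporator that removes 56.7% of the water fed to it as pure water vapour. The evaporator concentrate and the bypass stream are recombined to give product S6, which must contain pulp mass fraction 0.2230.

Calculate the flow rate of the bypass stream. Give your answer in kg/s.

All 1500×0.141 = 211.5 kg/s of pulp reaches S6, so S6 = 211.5/0.223 = 948.43 kg/s and vapour = 551.57 kg/s.
The evaporator receives (1−α)·1500 of feed at 0.859 water and removes 0.567 of that water:
0.567×0.859×(1−α)×1500 = 551.57
(1−α) = 551.57/730.58 = 0.7550;  α = 0.2450.
Bypass flow = 0.2450×1500 = 367.54 kg/s.

367.5 kg/s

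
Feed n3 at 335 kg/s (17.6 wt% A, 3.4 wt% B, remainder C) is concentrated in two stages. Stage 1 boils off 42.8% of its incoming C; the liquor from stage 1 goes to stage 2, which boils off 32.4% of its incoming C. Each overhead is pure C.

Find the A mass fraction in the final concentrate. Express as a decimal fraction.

0.3414

C in feed = 335×0.790 = 264.65 kg/s.
After stage 1: C left = (1−0.428)×264.65 = 151.38; stream total = 221.73 kg/s.
After stage 2: C left = (1−0.324)×151.38 = 102.33; final concentrate = 172.68 kg/s.
A fraction = 58.96/172.68 = 0.3414.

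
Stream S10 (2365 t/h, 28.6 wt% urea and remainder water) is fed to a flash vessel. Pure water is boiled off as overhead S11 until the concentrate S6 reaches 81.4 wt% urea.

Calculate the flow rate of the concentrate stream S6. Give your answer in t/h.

830.9 t/h

urea is conserved: 2365×0.286 = 676.39 t/h all reports to the concentrate.
Concentrate = 676.39/(target fraction) = 830.95 t/h.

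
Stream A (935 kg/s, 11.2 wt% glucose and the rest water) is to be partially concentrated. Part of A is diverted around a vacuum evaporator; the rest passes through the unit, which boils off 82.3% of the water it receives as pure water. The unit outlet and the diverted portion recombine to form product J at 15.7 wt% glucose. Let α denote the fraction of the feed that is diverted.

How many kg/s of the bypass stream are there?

568.3 kg/s

All 935×0.112 = 104.72 kg/s of glucose reaches J, so J = 104.72/0.157 = 667.01 kg/s and vapour = 267.99 kg/s.
The evaporator receives (1−α)·935 of feed at 0.888 water and removes 0.823 of that water:
0.823×0.888×(1−α)×935 = 267.99
(1−α) = 267.99/683.32 = 0.3922;  α = 0.6078.
Bypass flow = 0.6078×935 = 568.3 kg/s.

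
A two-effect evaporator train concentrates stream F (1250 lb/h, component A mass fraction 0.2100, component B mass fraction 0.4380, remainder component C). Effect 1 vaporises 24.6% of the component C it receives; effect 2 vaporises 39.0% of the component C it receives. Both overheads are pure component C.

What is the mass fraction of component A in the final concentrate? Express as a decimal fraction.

component C in feed = 1250×0.352 = 440 lb/h.
After stage 1: component C left = (1−0.246)×440 = 331.76; stream total = 1141.8 lb/h.
After stage 2: component C left = (1−0.390)×331.76 = 202.37; final concentrate = 1012.4 lb/h.
component A fraction = 262.5/1012.4 = 0.2593.

0.2593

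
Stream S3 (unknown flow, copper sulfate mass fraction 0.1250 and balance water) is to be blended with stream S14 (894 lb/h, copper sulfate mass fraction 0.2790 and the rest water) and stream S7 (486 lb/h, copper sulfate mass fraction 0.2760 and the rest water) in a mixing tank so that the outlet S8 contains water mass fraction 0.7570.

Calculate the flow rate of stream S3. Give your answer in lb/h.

408.7 lb/h

Let S3 be the unknown flow. Total out = 1380 + S3.
water balance: 996.44 + 0.875·S3 = 0.757·(1380 + S3)
(0.875 − 0.757)·S3 = 0.757×1380 − 996.44 = 48.222
S3 = 48.222 / 0.118 = 408.66 lb/h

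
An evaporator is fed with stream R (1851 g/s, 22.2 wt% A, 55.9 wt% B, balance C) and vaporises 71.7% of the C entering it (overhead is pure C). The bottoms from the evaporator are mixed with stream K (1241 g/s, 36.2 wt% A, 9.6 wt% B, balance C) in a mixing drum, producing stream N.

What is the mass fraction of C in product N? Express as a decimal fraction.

0.281

Vapour removed = 0.717×0.219×1851 = 290.65 g/s; concentrate = 1560.4 g/s.
C reaching the mixer = 114.72 (from concentrate) + 1241×0.542 = 787.34 g/s.
Product flow = 1560.4 + 1241 = 2801.4 g/s; C fraction = 0.281.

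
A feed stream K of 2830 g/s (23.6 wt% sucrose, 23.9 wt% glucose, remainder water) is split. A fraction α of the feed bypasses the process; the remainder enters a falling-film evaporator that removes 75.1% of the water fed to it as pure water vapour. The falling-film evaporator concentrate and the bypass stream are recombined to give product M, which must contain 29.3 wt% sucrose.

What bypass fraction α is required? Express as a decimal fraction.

All 2830×0.236 = 667.88 g/s of sucrose reaches M, so M = 667.88/0.293 = 2279.5 g/s and vapour = 550.55 g/s.
The evaporator receives (1−α)·2830 of feed at 0.525 water and removes 0.751 of that water:
0.751×0.525×(1−α)×2830 = 550.55
(1−α) = 550.55/1115.8 = 0.4934;  α = 0.5066.

0.507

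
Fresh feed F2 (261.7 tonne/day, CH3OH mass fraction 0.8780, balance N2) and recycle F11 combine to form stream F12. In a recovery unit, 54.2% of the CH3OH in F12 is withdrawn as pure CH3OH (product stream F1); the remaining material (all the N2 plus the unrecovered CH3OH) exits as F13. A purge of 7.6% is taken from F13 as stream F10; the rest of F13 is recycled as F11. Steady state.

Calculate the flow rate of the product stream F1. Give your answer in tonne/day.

215.9 tonne/day

CH3OH in F12: m_A = 261.7×0.878 + (1−0.076)·(1−0.542)·m_A, so m_A = 229.77/0.5768 = 398.35 tonne/day.
Product F1 = 0.542×398.35 = 215.91 tonne/day.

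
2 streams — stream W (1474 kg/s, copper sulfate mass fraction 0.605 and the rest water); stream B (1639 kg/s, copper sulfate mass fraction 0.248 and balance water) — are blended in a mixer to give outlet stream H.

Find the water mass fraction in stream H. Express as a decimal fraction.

0.583

Total flow out = 1474 + 1639 = 3113 kg/s.
water in = 1474×0.395 + 1639×0.752 = 1814.8 kg/s.
water mass fraction in H = 1814.8/3113 = 0.583.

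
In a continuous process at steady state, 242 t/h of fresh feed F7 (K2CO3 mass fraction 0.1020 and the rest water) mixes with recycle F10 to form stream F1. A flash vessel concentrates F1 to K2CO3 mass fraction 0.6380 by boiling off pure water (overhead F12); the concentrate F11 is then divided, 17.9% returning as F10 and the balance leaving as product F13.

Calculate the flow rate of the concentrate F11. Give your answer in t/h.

Overall K2CO3 balance (none leaves overhead): K2CO3 in fresh feed = K2CO3 in product, i.e. 242×0.102 = (1−0.179)·F11·0.638.
F11 = 24.684/(0.638×0.821) = 47.125 t/h.

47.13 t/h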